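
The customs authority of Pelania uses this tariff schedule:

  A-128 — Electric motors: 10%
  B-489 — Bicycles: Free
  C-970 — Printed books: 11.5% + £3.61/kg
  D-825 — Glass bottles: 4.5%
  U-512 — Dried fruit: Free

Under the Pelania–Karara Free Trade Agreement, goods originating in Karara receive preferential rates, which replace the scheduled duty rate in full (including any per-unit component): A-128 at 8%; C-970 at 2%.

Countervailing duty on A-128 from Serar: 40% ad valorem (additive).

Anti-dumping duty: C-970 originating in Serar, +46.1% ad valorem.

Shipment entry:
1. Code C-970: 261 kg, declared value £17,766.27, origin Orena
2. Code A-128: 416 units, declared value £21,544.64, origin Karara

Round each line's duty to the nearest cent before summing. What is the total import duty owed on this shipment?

£4,708.90

Line 1 (C-970, Orena, 261 kg, £17,766.27):
Base rate for C-970 is 11.5% + £3.61/kg.
C-970 has an FTA preferential rate, but origin Orena is not Karara; base rate stands.
The additional-duty order on C-970 targets Serar, not Orena; it does not apply.
Duty = £17,766.27 × 11.5% + 261 × £3.61 = £2,985.33.
Line 2 (A-128, Karara, 416 units, £21,544.64):
Base rate for A-128 is 10%.
Origin Karara qualifies under the Pelania–Karara agreement and A-128 is covered: preferential rate 8% applies instead.
The additional-duty order on A-128 targets Serar, not Karara; it does not apply.
Duty = £21,544.64 × 8% = £1,723.57.
Total = £2,985.33 + £1,723.57 = £4,708.90.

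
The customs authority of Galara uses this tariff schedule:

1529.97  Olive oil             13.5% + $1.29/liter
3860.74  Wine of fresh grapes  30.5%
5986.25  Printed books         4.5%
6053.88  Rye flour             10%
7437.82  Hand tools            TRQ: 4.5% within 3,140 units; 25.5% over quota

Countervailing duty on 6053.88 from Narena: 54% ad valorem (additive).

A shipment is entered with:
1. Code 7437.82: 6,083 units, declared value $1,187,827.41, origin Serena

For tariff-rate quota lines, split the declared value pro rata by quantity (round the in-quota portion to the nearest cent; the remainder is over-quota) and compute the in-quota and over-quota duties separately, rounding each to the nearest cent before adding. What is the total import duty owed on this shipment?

Line 1 (7437.82, Serena, 6,083 units, $1,187,827.41):
Code 7437.82 is under a tariff-rate quota (threshold 3,140 units). In-quota: 3,140 units at 4.5%; over-quota: 2,943 units at 25.5%.
Pro-rata value split: in-quota = $1,187,827.41 × 3,140/6,083 = $613,147.80; over-quota = $1,187,827.41 − $613,147.80 = $574,679.61.
In-quota duty = $613,147.80 × 4.5% = $27,591.65. Over-quota duty = $574,679.61 × 25.5% = $146,543.30.
Line duty = $27,591.65 + $146,543.30 = $174,134.95.

$174,134.95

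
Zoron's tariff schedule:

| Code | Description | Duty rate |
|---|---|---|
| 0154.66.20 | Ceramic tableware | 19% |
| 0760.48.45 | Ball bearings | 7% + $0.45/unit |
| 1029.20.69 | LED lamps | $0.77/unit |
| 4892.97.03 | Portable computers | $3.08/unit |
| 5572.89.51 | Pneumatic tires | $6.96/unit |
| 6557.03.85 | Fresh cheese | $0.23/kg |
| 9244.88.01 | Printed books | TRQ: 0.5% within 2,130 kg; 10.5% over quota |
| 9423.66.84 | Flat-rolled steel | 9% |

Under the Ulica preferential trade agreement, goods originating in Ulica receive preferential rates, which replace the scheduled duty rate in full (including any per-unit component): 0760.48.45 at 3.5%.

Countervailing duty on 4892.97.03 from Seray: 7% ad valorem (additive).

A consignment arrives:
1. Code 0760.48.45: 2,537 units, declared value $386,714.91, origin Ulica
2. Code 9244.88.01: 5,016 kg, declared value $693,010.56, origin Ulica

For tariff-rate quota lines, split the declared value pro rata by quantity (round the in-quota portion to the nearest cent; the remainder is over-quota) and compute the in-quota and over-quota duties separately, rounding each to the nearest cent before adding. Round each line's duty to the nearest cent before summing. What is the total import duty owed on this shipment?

Line 1 (0760.48.45, Ulica, 2,537 units, $386,714.91):
Base rate for 0760.48.45 is 7% + $0.45/unit.
Origin Ulica qualifies under the Zoron–Ulica agreement and 0760.48.45 is covered: preferential rate 3.5% applies instead.
Duty = $386,714.91 × 3.5% = $13,535.02.
Line 2 (9244.88.01, Ulica, 5,016 kg, $693,010.56):
Code 9244.88.01 is under a tariff-rate quota (threshold 2,130 kg). In-quota: 2,130 kg at 0.5%; over-quota: 2,886 kg at 10.5%.
Pro-rata value split: in-quota = $693,010.56 × 2,130/5,016 = $294,280.80; over-quota = $693,010.56 − $294,280.80 = $398,729.76.
In-quota duty = $294,280.80 × 0.5% = $1,471.40. Over-quota duty = $398,729.76 × 10.5% = $41,866.62.
Line duty = $1,471.40 + $41,866.62 = $43,338.02.
Total = $13,535.02 + $43,338.02 = $56,873.04.

$56,873.04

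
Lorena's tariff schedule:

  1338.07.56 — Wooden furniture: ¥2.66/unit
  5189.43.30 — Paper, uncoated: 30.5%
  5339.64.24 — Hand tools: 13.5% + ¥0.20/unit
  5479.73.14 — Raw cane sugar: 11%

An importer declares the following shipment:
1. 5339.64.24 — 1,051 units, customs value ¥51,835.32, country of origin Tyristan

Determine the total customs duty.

¥7,207.97

Line 1 (5339.64.24, Tyristan, 1,051 units, ¥51,835.32):
Base rate for 5339.64.24 is 13.5% + ¥0.20/unit.
Duty = ¥51,835.32 × 13.5% + 1,051 × ¥0.20 = ¥7,207.97.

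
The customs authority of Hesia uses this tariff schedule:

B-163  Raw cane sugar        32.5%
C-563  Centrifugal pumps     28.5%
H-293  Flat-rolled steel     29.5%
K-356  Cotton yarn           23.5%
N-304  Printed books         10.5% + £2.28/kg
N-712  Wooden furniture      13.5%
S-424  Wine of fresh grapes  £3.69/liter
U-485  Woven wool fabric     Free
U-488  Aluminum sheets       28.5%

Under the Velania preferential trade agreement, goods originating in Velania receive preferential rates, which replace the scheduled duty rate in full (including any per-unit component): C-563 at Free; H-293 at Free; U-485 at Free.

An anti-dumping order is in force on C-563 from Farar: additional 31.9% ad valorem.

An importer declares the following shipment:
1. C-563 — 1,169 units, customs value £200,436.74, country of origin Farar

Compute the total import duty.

Line 1 (C-563, Farar, 1,169 units, £200,436.74):
Base rate for C-563 is 28.5%.
C-563 has an FTA preferential rate, but origin Farar is not Velania; base rate stands.
Additional duty on C-563 from Farar: +31.9%. Applied ad valorem rate: 28.5% + 31.9% = 60.4%.
Duty = £200,436.74 × 60.4% = £121,063.79.

£121,063.79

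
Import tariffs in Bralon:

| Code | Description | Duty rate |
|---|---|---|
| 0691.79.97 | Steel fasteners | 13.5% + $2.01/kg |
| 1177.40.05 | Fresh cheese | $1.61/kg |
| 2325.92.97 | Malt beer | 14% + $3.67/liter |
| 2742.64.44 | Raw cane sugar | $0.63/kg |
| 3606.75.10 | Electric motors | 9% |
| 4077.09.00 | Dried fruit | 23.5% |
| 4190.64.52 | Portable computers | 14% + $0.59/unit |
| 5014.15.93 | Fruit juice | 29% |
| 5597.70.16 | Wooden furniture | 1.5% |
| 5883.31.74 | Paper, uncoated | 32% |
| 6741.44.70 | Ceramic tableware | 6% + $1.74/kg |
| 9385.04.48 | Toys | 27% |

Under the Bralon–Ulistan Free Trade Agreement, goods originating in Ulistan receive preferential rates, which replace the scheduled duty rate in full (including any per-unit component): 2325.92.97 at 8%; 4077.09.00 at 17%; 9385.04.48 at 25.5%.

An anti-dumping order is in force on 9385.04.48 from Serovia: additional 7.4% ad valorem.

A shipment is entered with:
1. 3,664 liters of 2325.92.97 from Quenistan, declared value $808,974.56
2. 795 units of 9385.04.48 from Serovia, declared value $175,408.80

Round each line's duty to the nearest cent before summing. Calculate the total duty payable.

Line 1 (2325.92.97, Quenistan, 3,664 liters, $808,974.56):
Base rate for 2325.92.97 is 14% + $3.67/liter.
2325.92.97 has an FTA preferential rate, but origin Quenistan is not Ulistan; base rate stands.
Duty = $808,974.56 × 14% + 3,664 × $3.67 = $126,703.32.
Line 2 (9385.04.48, Serovia, 795 units, $175,408.80):
Base rate for 9385.04.48 is 27%.
9385.04.48 has an FTA preferential rate, but origin Serovia is not Ulistan; base rate stands.
Additional duty on 9385.04.48 from Serovia: +7.4%. Applied ad valorem rate: 27% + 7.4% = 34.4%.
Duty = $175,408.80 × 34.4% = $60,340.63.
Total = $126,703.32 + $60,340.63 = $187,043.95.

$187,043.95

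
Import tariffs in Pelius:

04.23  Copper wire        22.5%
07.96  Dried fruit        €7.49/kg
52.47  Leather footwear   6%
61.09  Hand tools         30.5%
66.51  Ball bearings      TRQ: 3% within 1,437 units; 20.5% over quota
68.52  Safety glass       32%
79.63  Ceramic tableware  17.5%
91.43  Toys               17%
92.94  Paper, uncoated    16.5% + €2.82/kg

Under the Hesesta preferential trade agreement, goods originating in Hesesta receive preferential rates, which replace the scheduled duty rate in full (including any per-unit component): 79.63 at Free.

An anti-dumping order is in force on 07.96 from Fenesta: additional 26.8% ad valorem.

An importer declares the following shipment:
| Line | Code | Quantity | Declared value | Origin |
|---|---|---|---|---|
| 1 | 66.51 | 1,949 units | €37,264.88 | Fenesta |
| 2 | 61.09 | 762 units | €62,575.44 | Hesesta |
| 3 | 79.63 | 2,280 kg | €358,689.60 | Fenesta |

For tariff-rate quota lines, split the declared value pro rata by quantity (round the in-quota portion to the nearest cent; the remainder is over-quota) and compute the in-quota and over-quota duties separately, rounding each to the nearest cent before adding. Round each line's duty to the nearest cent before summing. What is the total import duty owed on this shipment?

€84,687.29

Line 1 (66.51, Fenesta, 1,949 units, €37,264.88):
Code 66.51 is under a tariff-rate quota (threshold 1,437 units). In-quota: 1,437 units at 3%; over-quota: 512 units at 20.5%.
Pro-rata value split: in-quota = €37,264.88 × 1,437/1,949 = €27,475.44; over-quota = €37,264.88 − €27,475.44 = €9,789.44.
In-quota duty = €27,475.44 × 3% = €824.26. Over-quota duty = €9,789.44 × 20.5% = €2,006.84.
Line duty = €824.26 + €2,006.84 = €2,831.10.
Line 2 (61.09, Hesesta, 762 units, €62,575.44):
Base rate for 61.09 is 30.5%.
Origin Hesesta is the FTA partner but 61.09 is not on the preference list; base rate stands.
Duty = €62,575.44 × 30.5% = €19,085.51.
Line 3 (79.63, Fenesta, 2,280 kg, €358,689.60):
Base rate for 79.63 is 17.5%.
79.63 has an FTA preferential rate, but origin Fenesta is not Hesesta; base rate stands.
Duty = €358,689.60 × 17.5% = €62,770.68.
Total = €2,831.10 + €19,085.51 + €62,770.68 = €84,687.29.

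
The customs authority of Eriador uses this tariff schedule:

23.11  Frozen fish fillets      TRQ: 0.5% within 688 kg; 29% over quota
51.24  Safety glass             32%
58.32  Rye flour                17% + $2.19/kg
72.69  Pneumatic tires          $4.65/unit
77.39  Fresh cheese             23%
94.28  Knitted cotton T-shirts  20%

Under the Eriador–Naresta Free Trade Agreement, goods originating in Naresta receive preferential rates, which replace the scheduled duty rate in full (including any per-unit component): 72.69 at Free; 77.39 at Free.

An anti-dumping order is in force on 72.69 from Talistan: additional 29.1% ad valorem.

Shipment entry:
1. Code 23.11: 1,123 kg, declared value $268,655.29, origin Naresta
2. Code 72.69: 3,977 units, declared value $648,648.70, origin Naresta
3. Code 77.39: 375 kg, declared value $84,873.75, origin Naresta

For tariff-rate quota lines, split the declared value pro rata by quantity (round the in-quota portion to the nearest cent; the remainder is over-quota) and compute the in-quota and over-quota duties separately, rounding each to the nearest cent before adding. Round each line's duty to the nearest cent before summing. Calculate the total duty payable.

$31,001.81

Line 1 (23.11, Naresta, 1,123 kg, $268,655.29):
Code 23.11 is under a tariff-rate quota (threshold 688 kg). In-quota: 688 kg at 0.5%; over-quota: 435 kg at 29%.
Pro-rata value split: in-quota = $268,655.29 × 688/1,123 = $164,590.24; over-quota = $268,655.29 − $164,590.24 = $104,065.05.
In-quota duty = $164,590.24 × 0.5% = $822.95. Over-quota duty = $104,065.05 × 29% = $30,178.86.
Line duty = $822.95 + $30,178.86 = $31,001.81.
Line 2 (72.69, Naresta, 3,977 units, $648,648.70):
Base rate for 72.69 is $4.65/unit.
Origin Naresta qualifies under the Eriador–Naresta agreement and 72.69 is covered: preferential rate Free applies instead.
The additional-duty order on 72.69 targets Talistan, not Naresta; it does not apply.
Duty = $648,648.70 × 0% = $0.00.
Line 3 (77.39, Naresta, 375 kg, $84,873.75):
Base rate for 77.39 is 23%.
Origin Naresta qualifies under the Eriador–Naresta agreement and 77.39 is covered: preferential rate Free applies instead.
Duty = $84,873.75 × 0% = $0.00.
Total = $31,001.81 + $0.00 + $0.00 = $31,001.81.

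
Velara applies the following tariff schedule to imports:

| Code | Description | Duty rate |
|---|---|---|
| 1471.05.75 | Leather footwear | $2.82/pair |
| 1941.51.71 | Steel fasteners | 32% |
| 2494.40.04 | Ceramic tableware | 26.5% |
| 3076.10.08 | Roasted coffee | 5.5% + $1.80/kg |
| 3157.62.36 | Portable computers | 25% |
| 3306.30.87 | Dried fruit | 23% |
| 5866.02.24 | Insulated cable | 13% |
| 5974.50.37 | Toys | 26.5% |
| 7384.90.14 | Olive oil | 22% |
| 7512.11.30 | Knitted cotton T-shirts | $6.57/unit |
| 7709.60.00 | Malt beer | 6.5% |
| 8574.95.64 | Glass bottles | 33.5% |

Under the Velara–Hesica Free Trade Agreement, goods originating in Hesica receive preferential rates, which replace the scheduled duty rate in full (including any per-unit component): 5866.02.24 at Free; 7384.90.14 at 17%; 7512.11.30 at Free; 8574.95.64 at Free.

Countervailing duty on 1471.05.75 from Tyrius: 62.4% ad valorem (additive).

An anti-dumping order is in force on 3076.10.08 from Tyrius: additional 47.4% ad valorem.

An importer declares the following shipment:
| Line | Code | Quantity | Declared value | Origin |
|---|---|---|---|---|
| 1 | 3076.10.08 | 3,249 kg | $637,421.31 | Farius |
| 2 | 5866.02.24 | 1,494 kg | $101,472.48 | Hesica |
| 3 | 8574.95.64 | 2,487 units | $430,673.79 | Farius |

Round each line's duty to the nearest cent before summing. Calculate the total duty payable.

Line 1 (3076.10.08, Farius, 3,249 kg, $637,421.31):
Base rate for 3076.10.08 is 5.5% + $1.80/kg.
The additional-duty order on 3076.10.08 targets Tyrius, not Farius; it does not apply.
Duty = $637,421.31 × 5.5% + 3,249 × $1.80 = $40,906.37.
Line 2 (5866.02.24, Hesica, 1,494 kg, $101,472.48):
Base rate for 5866.02.24 is 13%.
Origin Hesica qualifies under the Velara–Hesica agreement and 5866.02.24 is covered: preferential rate Free applies instead.
Duty = $101,472.48 × 0% = $0.00.
Line 3 (8574.95.64, Farius, 2,487 units, $430,673.79):
Base rate for 8574.95.64 is 33.5%.
8574.95.64 has an FTA preferential rate, but origin Farius is not Hesica; base rate stands.
Duty = $430,673.79 × 33.5% = $144,275.72.
Total = $40,906.37 + $0.00 + $144,275.72 = $185,182.09.

$185,182.09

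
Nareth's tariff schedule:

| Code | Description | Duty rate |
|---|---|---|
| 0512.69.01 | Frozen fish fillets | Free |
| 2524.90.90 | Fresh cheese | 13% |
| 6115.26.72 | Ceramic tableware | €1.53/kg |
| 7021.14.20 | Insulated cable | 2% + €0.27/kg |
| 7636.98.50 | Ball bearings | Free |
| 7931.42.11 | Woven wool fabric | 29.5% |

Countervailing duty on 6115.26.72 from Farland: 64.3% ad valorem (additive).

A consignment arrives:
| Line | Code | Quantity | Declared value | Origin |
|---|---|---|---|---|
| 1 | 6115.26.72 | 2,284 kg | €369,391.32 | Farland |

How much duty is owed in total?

Line 1 (6115.26.72, Farland, 2,284 kg, €369,391.32):
Base rate for 6115.26.72 is €1.53/kg.
Additional duty on 6115.26.72 from Farland: +64.3% ad valorem. Applied ad valorem rate = 64.3%.
Duty = €369,391.32 × 64.3% + 2,284 × €1.53 = €241,013.14.

€241,013.14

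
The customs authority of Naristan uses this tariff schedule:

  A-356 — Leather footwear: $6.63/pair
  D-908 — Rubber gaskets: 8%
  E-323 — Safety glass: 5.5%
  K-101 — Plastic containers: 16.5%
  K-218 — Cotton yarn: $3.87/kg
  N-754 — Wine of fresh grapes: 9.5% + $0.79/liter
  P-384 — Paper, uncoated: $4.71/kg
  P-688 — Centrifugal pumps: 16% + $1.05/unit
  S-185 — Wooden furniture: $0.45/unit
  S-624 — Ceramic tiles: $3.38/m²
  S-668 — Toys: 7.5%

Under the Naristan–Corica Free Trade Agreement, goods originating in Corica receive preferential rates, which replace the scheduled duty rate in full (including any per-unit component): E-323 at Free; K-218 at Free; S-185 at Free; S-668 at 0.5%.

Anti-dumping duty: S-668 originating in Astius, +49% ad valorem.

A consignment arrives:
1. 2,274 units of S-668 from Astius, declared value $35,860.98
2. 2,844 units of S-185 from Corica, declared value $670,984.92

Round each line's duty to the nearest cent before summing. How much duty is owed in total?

$20,261.45

Line 1 (S-668, Astius, 2,274 units, $35,860.98):
Base rate for S-668 is 7.5%.
S-668 has an FTA preferential rate, but origin Astius is not Corica; base rate stands.
Additional duty on S-668 from Astius: +49%. Applied ad valorem rate: 7.5% + 49% = 56.5%.
Duty = $35,860.98 × 56.5% = $20,261.45.
Line 2 (S-185, Corica, 2,844 units, $670,984.92):
Base rate for S-185 is $0.45/unit.
Origin Corica qualifies under the Naristan–Corica agreement and S-185 is covered: preferential rate Free applies instead.
Duty = $670,984.92 × 0% = $0.00.
Total = $20,261.45 + $0.00 = $20,261.45.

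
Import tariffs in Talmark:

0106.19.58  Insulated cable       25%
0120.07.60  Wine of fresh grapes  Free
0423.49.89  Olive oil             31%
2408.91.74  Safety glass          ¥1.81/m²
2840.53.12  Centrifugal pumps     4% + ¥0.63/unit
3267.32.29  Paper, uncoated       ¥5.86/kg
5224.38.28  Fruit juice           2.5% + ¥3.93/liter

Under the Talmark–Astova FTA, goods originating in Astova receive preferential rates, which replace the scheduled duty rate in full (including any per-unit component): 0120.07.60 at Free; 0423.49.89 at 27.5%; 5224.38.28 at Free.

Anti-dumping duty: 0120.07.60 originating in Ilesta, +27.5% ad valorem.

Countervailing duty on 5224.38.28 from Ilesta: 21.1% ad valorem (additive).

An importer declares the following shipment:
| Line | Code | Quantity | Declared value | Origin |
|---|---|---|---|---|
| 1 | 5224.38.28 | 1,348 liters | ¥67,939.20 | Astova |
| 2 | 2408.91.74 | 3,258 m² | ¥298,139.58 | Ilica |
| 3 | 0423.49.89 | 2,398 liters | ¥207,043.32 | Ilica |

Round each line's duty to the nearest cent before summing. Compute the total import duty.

¥70,080.41

Line 1 (5224.38.28, Astova, 1,348 liters, ¥67,939.20):
Base rate for 5224.38.28 is 2.5% + ¥3.93/liter.
Origin Astova qualifies under the Talmark–Astova agreement and 5224.38.28 is covered: preferential rate Free applies instead.
The additional-duty order on 5224.38.28 targets Ilesta, not Astova; it does not apply.
Duty = ¥67,939.20 × 0% = ¥0.00.
Line 2 (2408.91.74, Ilica, 3,258 m², ¥298,139.58):
Base rate for 2408.91.74 is ¥1.81/m².
Duty = 3,258 × ¥1.81 = ¥5,896.98.
Line 3 (0423.49.89, Ilica, 2,398 liters, ¥207,043.32):
Base rate for 0423.49.89 is 31%.
0423.49.89 has an FTA preferential rate, but origin Ilica is not Astova; base rate stands.
Duty = ¥207,043.32 × 31% = ¥64,183.43.
Total = ¥0.00 + ¥5,896.98 + ¥64,183.43 = ¥70,080.41.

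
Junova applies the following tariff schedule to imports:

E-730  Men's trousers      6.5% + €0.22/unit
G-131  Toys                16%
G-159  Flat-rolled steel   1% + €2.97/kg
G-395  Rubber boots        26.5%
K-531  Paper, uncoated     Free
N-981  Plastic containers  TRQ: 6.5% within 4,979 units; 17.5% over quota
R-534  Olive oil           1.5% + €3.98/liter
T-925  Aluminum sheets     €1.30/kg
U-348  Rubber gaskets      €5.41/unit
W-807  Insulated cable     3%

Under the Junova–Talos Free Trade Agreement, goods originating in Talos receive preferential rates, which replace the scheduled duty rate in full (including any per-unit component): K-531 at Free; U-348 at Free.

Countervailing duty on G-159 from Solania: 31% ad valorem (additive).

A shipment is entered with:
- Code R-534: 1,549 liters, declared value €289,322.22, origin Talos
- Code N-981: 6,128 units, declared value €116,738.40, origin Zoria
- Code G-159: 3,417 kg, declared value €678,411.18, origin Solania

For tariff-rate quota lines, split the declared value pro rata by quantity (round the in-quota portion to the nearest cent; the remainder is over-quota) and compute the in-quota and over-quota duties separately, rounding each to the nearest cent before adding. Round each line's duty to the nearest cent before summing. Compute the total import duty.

Line 1 (R-534, Talos, 1,549 liters, €289,322.22):
Base rate for R-534 is 1.5% + €3.98/liter.
Origin Talos is the FTA partner but R-534 is not on the preference list; base rate stands.
Duty = €289,322.22 × 1.5% + 1,549 × €3.98 = €10,504.85.
Line 2 (N-981, Zoria, 6,128 units, €116,738.40):
Code N-981 is under a tariff-rate quota (threshold 4,979 units). In-quota: 4,979 units at 6.5%; over-quota: 1,149 units at 17.5%.
Pro-rata value split: in-quota = €116,738.40 × 4,979/6,128 = €94,849.95; over-quota = €116,738.40 − €94,849.95 = €21,888.45.
In-quota duty = €94,849.95 × 6.5% = €6,165.25. Over-quota duty = €21,888.45 × 17.5% = €3,830.48.
Line duty = €6,165.25 + €3,830.48 = €9,995.73.
Line 3 (G-159, Solania, 3,417 kg, €678,411.18):
Base rate for G-159 is 1% + €2.97/kg.
Additional duty on G-159 from Solania: +31%. Applied ad valorem rate: 1% + 31% = 32%.
Duty = €678,411.18 × 32% + 3,417 × €2.97 = €227,240.07.
Total = €10,504.85 + €9,995.73 + €227,240.07 = €247,740.65.

€247,740.65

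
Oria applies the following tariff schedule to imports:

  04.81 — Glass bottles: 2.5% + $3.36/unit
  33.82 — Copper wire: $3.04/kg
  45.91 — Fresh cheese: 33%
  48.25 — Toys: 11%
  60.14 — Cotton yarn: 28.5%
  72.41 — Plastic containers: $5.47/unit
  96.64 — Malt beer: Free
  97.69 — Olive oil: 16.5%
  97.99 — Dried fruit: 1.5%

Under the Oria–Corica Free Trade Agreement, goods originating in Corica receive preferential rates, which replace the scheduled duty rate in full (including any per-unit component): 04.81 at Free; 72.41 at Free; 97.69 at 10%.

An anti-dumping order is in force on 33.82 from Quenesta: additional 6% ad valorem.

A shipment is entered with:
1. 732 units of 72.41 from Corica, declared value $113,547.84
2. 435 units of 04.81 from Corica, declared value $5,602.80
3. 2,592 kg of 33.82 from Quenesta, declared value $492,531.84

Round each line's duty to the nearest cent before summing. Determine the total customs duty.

Line 1 (72.41, Corica, 732 units, $113,547.84):
Base rate for 72.41 is $5.47/unit.
Origin Corica qualifies under the Oria–Corica agreement and 72.41 is covered: preferential rate Free applies instead.
Duty = $113,547.84 × 0% = $0.00.
Line 2 (04.81, Corica, 435 units, $5,602.80):
Base rate for 04.81 is 2.5% + $3.36/unit.
Origin Corica qualifies under the Oria–Corica agreement and 04.81 is covered: preferential rate Free applies instead.
Duty = $5,602.80 × 0% = $0.00.
Line 3 (33.82, Quenesta, 2,592 kg, $492,531.84):
Base rate for 33.82 is $3.04/kg.
Additional duty on 33.82 from Quenesta: +6% ad valorem. Applied ad valorem rate = 6%.
Duty = $492,531.84 × 6% + 2,592 × $3.04 = $37,431.59.
Total = $0.00 + $0.00 + $37,431.59 = $37,431.59.

$37,431.59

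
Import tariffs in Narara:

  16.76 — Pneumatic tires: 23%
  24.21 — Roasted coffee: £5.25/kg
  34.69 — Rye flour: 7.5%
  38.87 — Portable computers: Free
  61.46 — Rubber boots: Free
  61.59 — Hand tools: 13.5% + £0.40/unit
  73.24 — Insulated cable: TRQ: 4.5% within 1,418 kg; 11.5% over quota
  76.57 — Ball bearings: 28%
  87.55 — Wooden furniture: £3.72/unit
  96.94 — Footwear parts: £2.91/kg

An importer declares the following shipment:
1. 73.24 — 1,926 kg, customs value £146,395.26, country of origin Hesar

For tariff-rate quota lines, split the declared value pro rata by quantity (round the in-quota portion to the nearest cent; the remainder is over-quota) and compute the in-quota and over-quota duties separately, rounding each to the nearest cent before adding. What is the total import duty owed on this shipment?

Line 1 (73.24, Hesar, 1,926 kg, £146,395.26):
Code 73.24 is under a tariff-rate quota (threshold 1,418 kg). In-quota: 1,418 kg at 4.5%; over-quota: 508 kg at 11.5%.
Pro-rata value split: in-quota = £146,395.26 × 1,418/1,926 = £107,782.18; over-quota = £146,395.26 − £107,782.18 = £38,613.08.
In-quota duty = £107,782.18 × 4.5% = £4,850.20. Over-quota duty = £38,613.08 × 11.5% = £4,440.50.
Line duty = £4,850.20 + £4,440.50 = £9,290.70.

£9,290.70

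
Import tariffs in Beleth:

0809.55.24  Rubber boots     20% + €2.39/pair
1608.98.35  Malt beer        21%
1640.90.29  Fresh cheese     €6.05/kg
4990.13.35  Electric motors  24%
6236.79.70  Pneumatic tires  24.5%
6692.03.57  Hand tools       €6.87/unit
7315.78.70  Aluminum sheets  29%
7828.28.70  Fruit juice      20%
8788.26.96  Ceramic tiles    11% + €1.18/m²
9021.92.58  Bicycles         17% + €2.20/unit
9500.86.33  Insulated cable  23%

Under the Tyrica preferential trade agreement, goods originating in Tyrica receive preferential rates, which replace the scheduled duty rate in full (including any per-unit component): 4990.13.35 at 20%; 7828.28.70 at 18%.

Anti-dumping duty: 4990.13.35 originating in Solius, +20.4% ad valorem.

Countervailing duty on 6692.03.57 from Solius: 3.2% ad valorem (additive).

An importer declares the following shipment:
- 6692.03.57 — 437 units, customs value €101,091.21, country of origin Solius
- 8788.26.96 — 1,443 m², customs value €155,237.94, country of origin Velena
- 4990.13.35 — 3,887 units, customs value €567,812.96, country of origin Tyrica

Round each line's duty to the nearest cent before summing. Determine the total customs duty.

€138,578.61

Line 1 (6692.03.57, Solius, 437 units, €101,091.21):
Base rate for 6692.03.57 is €6.87/unit.
Additional duty on 6692.03.57 from Solius: +3.2% ad valorem. Applied ad valorem rate = 3.2%.
Duty = €101,091.21 × 3.2% + 437 × €6.87 = €6,237.11.
Line 2 (8788.26.96, Velena, 1,443 m², €155,237.94):
Base rate for 8788.26.96 is 11% + €1.18/m².
Duty = €155,237.94 × 11% + 1,443 × €1.18 = €18,778.91.
Line 3 (4990.13.35, Tyrica, 3,887 units, €567,812.96):
Base rate for 4990.13.35 is 24%.
Origin Tyrica qualifies under the Beleth–Tyrica agreement and 4990.13.35 is covered: preferential rate 20% applies instead.
The additional-duty order on 4990.13.35 targets Solius, not Tyrica; it does not apply.
Duty = €567,812.96 × 20% = €113,562.59.
Total = €6,237.11 + €18,778.91 + €113,562.59 = €138,578.61.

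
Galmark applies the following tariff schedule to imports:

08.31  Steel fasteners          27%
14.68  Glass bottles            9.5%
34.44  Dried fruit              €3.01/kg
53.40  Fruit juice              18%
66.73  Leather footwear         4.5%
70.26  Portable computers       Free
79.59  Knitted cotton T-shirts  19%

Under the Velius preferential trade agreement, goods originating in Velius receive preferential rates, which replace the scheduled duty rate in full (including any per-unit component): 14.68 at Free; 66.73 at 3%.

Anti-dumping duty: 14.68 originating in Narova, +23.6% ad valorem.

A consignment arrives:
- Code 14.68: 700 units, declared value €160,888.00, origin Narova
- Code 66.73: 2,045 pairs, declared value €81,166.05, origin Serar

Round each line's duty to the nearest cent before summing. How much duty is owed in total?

Line 1 (14.68, Narova, 700 units, €160,888.00):
Base rate for 14.68 is 9.5%.
14.68 has an FTA preferential rate, but origin Narova is not Velius; base rate stands.
Additional duty on 14.68 from Narova: +23.6%. Applied ad valorem rate: 9.5% + 23.6% = 33.1%.
Duty = €160,888.00 × 33.1% = €53,253.93.
Line 2 (66.73, Serar, 2,045 pairs, €81,166.05):
Base rate for 66.73 is 4.5%.
66.73 has an FTA preferential rate, but origin Serar is not Velius; base rate stands.
Duty = €81,166.05 × 4.5% = €3,652.47.
Total = €53,253.93 + €3,652.47 = €56,906.40.

€56,906.40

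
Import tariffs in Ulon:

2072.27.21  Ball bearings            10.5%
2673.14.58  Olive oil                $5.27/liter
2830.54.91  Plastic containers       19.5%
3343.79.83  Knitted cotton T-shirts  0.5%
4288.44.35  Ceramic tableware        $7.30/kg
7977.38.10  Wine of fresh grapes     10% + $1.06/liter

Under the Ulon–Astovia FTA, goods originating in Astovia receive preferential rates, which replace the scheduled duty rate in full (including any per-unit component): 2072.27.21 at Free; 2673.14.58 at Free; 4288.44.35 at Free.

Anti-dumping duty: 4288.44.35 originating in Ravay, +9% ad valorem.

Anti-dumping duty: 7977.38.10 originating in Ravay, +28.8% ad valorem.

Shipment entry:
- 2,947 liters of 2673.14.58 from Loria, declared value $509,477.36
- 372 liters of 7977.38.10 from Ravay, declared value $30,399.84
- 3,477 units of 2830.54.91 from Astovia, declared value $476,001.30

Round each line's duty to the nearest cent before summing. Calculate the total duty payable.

$120,540.40

Line 1 (2673.14.58, Loria, 2,947 liters, $509,477.36):
Base rate for 2673.14.58 is $5.27/liter.
2673.14.58 has an FTA preferential rate, but origin Loria is not Astovia; base rate stands.
Duty = 2,947 × $5.27 = $15,530.69.
Line 2 (7977.38.10, Ravay, 372 liters, $30,399.84):
Base rate for 7977.38.10 is 10% + $1.06/liter.
Additional duty on 7977.38.10 from Ravay: +28.8%. Applied ad valorem rate: 10% + 28.8% = 38.8%.
Duty = $30,399.84 × 38.8% + 372 × $1.06 = $12,189.46.
Line 3 (2830.54.91, Astovia, 3,477 units, $476,001.30):
Base rate for 2830.54.91 is 19.5%.
Origin Astovia is the FTA partner but 2830.54.91 is not on the preference list; base rate stands.
Duty = $476,001.30 × 19.5% = $92,820.25.
Total = $15,530.69 + $12,189.46 + $92,820.25 = $120,540.40.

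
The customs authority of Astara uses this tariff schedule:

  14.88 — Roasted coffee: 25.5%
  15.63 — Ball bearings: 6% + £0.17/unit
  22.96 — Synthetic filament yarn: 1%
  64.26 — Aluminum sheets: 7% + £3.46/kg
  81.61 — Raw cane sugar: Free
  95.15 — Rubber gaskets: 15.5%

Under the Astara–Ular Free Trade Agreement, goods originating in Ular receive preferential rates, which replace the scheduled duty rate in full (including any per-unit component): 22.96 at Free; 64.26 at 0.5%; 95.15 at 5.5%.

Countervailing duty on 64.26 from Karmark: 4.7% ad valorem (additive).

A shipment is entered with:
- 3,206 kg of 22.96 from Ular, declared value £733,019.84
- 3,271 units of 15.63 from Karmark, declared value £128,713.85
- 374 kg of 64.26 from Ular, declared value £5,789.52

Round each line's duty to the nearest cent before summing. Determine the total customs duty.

£8,307.85

Line 1 (22.96, Ular, 3,206 kg, £733,019.84):
Base rate for 22.96 is 1%.
Origin Ular qualifies under the Astara–Ular agreement and 22.96 is covered: preferential rate Free applies instead.
Duty = £733,019.84 × 0% = £0.00.
Line 2 (15.63, Karmark, 3,271 units, £128,713.85):
Base rate for 15.63 is 6% + £0.17/unit.
Duty = £128,713.85 × 6% + 3,271 × £0.17 = £8,278.90.
Line 3 (64.26, Ular, 374 kg, £5,789.52):
Base rate for 64.26 is 7% + £3.46/kg.
Origin Ular qualifies under the Astara–Ular agreement and 64.26 is covered: preferential rate 0.5% applies instead.
The additional-duty order on 64.26 targets Karmark, not Ular; it does not apply.
Duty = £5,789.52 × 0.5% = £28.95.
Total = £0.00 + £8,278.90 + £28.95 = £8,307.85.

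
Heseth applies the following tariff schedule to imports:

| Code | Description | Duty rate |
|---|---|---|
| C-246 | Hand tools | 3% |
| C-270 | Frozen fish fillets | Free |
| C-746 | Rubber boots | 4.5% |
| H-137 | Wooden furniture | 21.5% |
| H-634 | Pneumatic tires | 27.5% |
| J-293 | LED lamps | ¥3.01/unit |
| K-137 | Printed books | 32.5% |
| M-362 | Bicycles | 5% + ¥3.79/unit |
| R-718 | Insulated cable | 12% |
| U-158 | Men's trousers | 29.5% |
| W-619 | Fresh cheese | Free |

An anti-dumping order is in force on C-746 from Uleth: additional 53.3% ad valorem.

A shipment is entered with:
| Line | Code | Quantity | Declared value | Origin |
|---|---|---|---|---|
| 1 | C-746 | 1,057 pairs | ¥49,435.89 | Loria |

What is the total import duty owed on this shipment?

Line 1 (C-746, Loria, 1,057 pairs, ¥49,435.89):
Base rate for C-746 is 4.5%.
The additional-duty order on C-746 targets Uleth, not Loria; it does not apply.
Duty = ¥49,435.89 × 4.5% = ¥2,224.62.

¥2,224.62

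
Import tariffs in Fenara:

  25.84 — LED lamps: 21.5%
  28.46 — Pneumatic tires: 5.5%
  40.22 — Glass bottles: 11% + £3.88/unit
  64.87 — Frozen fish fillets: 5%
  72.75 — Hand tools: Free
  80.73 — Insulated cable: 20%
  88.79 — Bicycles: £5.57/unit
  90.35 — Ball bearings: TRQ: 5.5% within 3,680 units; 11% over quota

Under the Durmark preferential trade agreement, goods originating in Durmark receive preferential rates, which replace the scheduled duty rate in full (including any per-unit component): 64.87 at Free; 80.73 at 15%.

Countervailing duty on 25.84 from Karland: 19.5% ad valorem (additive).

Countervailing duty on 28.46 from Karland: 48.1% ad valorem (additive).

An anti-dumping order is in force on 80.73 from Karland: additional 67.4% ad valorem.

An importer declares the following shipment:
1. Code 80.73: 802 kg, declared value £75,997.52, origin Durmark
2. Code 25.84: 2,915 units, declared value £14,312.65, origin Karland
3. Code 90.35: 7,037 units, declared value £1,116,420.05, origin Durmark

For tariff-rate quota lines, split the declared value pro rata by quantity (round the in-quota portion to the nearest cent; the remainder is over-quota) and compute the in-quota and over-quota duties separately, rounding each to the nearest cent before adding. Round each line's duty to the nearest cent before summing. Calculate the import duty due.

Line 1 (80.73, Durmark, 802 kg, £75,997.52):
Base rate for 80.73 is 20%.
Origin Durmark qualifies under the Fenara–Durmark agreement and 80.73 is covered: preferential rate 15% applies instead.
The additional-duty order on 80.73 targets Karland, not Durmark; it does not apply.
Duty = £75,997.52 × 15% = £11,399.63.
Line 2 (25.84, Karland, 2,915 units, £14,312.65):
Base rate for 25.84 is 21.5%.
Additional duty on 25.84 from Karland: +19.5%. Applied ad valorem rate: 21.5% + 19.5% = 41%.
Duty = £14,312.65 × 41% = £5,868.19.
Line 3 (90.35, Durmark, 7,037 units, £1,116,420.05):
Code 90.35 is under a tariff-rate quota (threshold 3,680 units). In-quota: 3,680 units at 5.5%; over-quota: 3,357 units at 11%.
Pro-rata value split: in-quota = £1,116,420.05 × 3,680/7,037 = £583,832.00; over-quota = £1,116,420.05 − £583,832.00 = £532,588.05.
In-quota duty = £583,832.00 × 5.5% = £32,110.76. Over-quota duty = £532,588.05 × 11% = £58,584.69.
Line duty = £32,110.76 + £58,584.69 = £90,695.45.
Total = £11,399.63 + £5,868.19 + £90,695.45 = £107,963.27.

£107,963.27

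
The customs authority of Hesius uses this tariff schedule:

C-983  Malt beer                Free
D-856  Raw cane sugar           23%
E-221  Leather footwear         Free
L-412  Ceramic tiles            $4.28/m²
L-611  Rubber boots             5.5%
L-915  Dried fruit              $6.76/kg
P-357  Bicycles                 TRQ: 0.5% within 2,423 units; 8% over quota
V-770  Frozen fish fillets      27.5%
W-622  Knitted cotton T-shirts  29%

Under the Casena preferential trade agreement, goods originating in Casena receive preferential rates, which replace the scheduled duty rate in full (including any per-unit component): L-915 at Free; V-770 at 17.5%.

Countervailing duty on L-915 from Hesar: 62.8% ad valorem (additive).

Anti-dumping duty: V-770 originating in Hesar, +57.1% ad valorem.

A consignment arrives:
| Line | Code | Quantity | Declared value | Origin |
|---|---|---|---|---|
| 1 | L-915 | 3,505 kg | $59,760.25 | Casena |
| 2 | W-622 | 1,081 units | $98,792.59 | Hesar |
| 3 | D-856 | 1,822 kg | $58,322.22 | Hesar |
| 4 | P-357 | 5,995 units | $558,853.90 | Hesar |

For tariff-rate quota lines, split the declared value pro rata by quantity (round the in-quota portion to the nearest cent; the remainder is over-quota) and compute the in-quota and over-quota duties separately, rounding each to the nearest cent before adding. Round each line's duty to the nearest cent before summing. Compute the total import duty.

$69,831.87

Line 1 (L-915, Casena, 3,505 kg, $59,760.25):
Base rate for L-915 is $6.76/kg.
Origin Casena qualifies under the Hesius–Casena agreement and L-915 is covered: preferential rate Free applies instead.
The additional-duty order on L-915 targets Hesar, not Casena; it does not apply.
Duty = $59,760.25 × 0% = $0.00.
Line 2 (W-622, Hesar, 1,081 units, $98,792.59):
Base rate for W-622 is 29%.
Duty = $98,792.59 × 29% = $28,649.85.
Line 3 (D-856, Hesar, 1,822 kg, $58,322.22):
Base rate for D-856 is 23%.
Duty = $58,322.22 × 23% = $13,414.11.
Line 4 (P-357, Hesar, 5,995 units, $558,853.90):
Code P-357 is under a tariff-rate quota (threshold 2,423 units). In-quota: 2,423 units at 0.5%; over-quota: 3,572 units at 8%.
Pro-rata value split: in-quota = $558,853.90 × 2,423/5,995 = $225,872.06; over-quota = $558,853.90 − $225,872.06 = $332,981.84.
In-quota duty = $225,872.06 × 0.5% = $1,129.36. Over-quota duty = $332,981.84 × 8% = $26,638.55.
Line duty = $1,129.36 + $26,638.55 = $27,767.91.
Total = $0.00 + $28,649.85 + $13,414.11 + $27,767.91 = $69,831.87.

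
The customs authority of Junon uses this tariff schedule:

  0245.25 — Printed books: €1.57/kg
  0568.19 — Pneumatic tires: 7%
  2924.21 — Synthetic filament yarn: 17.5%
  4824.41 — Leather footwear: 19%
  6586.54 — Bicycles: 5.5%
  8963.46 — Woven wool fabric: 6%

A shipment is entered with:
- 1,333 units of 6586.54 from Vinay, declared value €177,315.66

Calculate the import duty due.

Line 1 (6586.54, Vinay, 1,333 units, €177,315.66):
Base rate for 6586.54 is 5.5%.
Duty = €177,315.66 × 5.5% = €9,752.36.

€9,752.36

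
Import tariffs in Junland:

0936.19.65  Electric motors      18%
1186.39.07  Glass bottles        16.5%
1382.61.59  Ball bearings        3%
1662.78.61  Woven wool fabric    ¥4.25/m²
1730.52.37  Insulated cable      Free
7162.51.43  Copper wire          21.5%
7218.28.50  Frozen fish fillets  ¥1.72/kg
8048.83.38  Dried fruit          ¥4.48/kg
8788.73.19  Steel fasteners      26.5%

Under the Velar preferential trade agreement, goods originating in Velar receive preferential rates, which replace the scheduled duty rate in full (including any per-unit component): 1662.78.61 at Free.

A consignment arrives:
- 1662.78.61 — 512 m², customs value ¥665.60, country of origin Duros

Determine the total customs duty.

¥2,176.00

Line 1 (1662.78.61, Duros, 512 m², ¥665.60):
Base rate for 1662.78.61 is ¥4.25/m².
1662.78.61 has an FTA preferential rate, but origin Duros is not Velar; base rate stands.
Duty = 512 × ¥4.25 = ¥2,176.00.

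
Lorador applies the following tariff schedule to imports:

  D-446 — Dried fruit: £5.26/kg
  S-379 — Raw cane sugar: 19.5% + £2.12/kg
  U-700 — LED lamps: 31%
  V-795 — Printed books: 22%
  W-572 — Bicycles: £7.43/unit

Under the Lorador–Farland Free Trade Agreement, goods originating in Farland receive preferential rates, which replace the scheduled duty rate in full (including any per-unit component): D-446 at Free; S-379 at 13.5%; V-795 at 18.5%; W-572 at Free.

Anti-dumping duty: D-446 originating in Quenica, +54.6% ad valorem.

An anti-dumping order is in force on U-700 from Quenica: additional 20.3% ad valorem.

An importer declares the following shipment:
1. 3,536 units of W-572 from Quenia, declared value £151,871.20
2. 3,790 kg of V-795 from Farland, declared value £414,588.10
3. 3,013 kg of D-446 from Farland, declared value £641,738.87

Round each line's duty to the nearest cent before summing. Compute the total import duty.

£102,971.28

Line 1 (W-572, Quenia, 3,536 units, £151,871.20):
Base rate for W-572 is £7.43/unit.
W-572 has an FTA preferential rate, but origin Quenia is not Farland; base rate stands.
Duty = 3,536 × £7.43 = £26,272.48.
Line 2 (V-795, Farland, 3,790 kg, £414,588.10):
Base rate for V-795 is 22%.
Origin Farland qualifies under the Lorador–Farland agreement and V-795 is covered: preferential rate 18.5% applies instead.
Duty = £414,588.10 × 18.5% = £76,698.80.
Line 3 (D-446, Farland, 3,013 kg, £641,738.87):
Base rate for D-446 is £5.26/kg.
Origin Farland qualifies under the Lorador–Farland agreement and D-446 is covered: preferential rate Free applies instead.
The additional-duty order on D-446 targets Quenica, not Farland; it does not apply.
Duty = £641,738.87 × 0% = £0.00.
Total = £26,272.48 + £76,698.80 + £0.00 = £102,971.28.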